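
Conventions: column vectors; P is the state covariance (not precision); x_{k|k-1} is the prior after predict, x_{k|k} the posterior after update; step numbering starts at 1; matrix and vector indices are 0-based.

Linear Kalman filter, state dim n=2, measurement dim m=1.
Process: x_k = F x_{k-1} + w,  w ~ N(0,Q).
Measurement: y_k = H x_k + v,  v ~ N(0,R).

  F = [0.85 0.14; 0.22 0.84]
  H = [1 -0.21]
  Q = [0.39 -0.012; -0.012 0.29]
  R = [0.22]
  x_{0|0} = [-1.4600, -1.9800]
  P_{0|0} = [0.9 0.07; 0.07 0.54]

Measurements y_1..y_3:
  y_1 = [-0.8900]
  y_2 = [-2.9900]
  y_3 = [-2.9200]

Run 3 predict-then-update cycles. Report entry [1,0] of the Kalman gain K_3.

K[1,0] = 0.0940

step 1: x^-=[-1.5182, -1.9844]  P^-=[1.0675 0.2719; 0.2719 0.7405]  S=[1.2059]  K=[0.8378; 0.0966]  nu=[0.2115]  x^+=[-1.3410, -1.9640]  P^+=[0.2209 0.1744; 0.1744 0.7292]
step 2: x^-=[-1.4148, -1.9448]  P^-=[0.6054 0.2449; 0.2449 0.8797]  S=[0.7613]  K=[0.7276; 0.0791]  nu=[-1.9836]  x^+=[-2.8582, -2.1017]  P^+=[0.2023 0.2011; 0.2011 0.8749]
step 3: x^-=[-2.7237, -2.3942]  P^-=[0.6012 0.2785; 0.2785 0.9915]  S=[0.7479]  K=[0.7256; 0.0940]  nu=[-0.6991]  x^+=[-3.2309, -2.4599]  P^+=[0.2074 0.2275; 0.2275 0.9849]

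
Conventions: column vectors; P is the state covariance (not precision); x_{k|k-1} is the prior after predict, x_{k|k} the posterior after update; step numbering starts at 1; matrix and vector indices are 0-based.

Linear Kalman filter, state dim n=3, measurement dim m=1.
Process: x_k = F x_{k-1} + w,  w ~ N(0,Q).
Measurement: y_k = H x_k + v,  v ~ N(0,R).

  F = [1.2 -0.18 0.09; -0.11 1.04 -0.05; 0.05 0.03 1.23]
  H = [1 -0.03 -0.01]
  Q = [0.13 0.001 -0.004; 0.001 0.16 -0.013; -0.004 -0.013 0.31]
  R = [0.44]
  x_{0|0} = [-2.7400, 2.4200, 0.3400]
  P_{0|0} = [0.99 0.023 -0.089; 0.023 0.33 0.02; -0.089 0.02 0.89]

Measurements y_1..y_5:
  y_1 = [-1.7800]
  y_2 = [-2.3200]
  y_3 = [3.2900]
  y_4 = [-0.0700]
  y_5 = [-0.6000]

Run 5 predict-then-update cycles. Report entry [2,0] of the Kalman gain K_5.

step 1: x^-=[-3.6930, 2.8012, 0.3538]  P^-=[1.5437 -0.1580 0.0166; -0.1580 0.5228 -0.0239; 0.0166 -0.0239 1.6499]  S=[1.9935]  K=[0.7767; -0.0870; 0.0004]  nu=[2.0006]  x^+=[-2.1392, 2.6271, 0.3546]  P^+=[0.3412 -0.0233 0.0160; -0.0233 0.5077 -0.0239; 0.0160 -0.0239 1.6499]
step 2: x^-=[-3.0080, 2.9498, 0.4081]  P^-=[0.6654 -0.1796 0.2246; -0.1796 0.7254 -0.1343; 0.2246 -0.1343 2.8075]  S=[1.1126]  K=[0.6009; -0.1798; 0.1803]  nu=[0.7806]  x^+=[-2.5389, 2.8094, 0.5488]  P^+=[0.2637 -0.0594 0.1041; -0.0594 0.6894 -0.0983; 0.1041 -0.0983 2.7713]
step 3: x^-=[-3.5030, 3.1737, 0.6323]  P^-=[0.6058 -0.2680 0.4889; -0.2680 0.9408 -0.3062; 0.4889 -0.3062 4.5094]  S=[1.0532]  K=[0.5782; -0.2784; 0.4301]  nu=[6.8946]  x^+=[0.4833, 1.2545, 3.5975]  P^+=[0.2537 -0.0985 0.2270; -0.0985 0.8592 -0.1801; 0.2270 -0.1801 4.3146]
step 4: x^-=[0.6779, 1.0716, 4.4867]  P^-=[0.6555 -0.3720 0.8570; -0.3720 1.1469 -0.5191; 0.8570 -0.5191 6.8533]  S=[1.1021]  K=[0.5971; -0.3640; 0.7295]  nu=[-0.6709]  x^+=[0.2773, 1.3158, 3.9973]  P^+=[0.2625 -0.1324 0.3769; -0.1324 1.0008 -0.2265; 0.3769 -0.2265 6.2668]
step 5: x^-=[0.4556, 1.1381, 4.9701]  P^-=[0.7372 -0.4667 1.3040; -0.4667 1.3194 -0.7164; 1.3040 -0.7164 9.8218]  S=[1.1808]  K=[0.6251; -0.4226; 1.0393]  nu=[-0.9718]  x^+=[-0.1518, 1.5488, 3.9601]  P^+=[0.2758 -0.1547 0.5368; -0.1547 1.1084 -0.1977; 0.5368 -0.1977 8.5463]

K[2,0] = 1.0393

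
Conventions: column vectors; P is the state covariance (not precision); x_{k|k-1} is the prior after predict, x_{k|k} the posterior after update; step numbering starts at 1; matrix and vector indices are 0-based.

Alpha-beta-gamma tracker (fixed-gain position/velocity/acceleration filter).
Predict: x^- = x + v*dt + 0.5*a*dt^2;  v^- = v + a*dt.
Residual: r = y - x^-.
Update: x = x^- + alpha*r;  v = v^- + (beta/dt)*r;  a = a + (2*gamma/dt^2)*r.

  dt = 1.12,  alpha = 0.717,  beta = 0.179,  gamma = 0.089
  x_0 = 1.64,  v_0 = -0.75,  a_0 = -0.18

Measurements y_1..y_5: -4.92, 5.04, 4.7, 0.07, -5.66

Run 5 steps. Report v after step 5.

step 1: x_pred=0.6871  r=-5.6071  x^+=-3.3332  v^+=-1.8477  a^+=-0.9757
step 2: x_pred=-6.0146  r=11.0546  x^+=1.9116  v^+=-1.1737  a^+=0.5930
step 3: x_pred=0.9689  r=3.7311  x^+=3.6441  v^+=0.0868  a^+=1.1224
step 4: x_pred=4.4453  r=-4.3753  x^+=1.3082  v^+=0.6446  a^+=0.5016
step 5: x_pred=2.3448  r=-8.0048  x^+=-3.3946  v^+=-0.0729  a^+=-0.6343

v_post = -0.0729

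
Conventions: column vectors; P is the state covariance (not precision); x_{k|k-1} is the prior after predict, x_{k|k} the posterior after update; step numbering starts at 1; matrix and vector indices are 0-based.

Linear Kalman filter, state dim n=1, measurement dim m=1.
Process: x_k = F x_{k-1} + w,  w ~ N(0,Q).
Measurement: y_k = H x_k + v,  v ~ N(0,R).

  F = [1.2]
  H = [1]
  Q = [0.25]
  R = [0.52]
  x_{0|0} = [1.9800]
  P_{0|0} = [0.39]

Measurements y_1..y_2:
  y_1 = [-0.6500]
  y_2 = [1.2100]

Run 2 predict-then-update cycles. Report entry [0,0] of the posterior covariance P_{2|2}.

step 1: x^-=[2.3760]  P^-=[0.8116]  S=[1.3316]  K=[0.6095]  nu=[-3.0260]  x^+=[0.5317]  P^+=[0.3169]
step 2: x^-=[0.6380]  P^-=[0.7064]  S=[1.2264]  K=[0.5760]  nu=[0.5720]  x^+=[0.9675]  P^+=[0.2995]

P_post[0,0] = 0.2995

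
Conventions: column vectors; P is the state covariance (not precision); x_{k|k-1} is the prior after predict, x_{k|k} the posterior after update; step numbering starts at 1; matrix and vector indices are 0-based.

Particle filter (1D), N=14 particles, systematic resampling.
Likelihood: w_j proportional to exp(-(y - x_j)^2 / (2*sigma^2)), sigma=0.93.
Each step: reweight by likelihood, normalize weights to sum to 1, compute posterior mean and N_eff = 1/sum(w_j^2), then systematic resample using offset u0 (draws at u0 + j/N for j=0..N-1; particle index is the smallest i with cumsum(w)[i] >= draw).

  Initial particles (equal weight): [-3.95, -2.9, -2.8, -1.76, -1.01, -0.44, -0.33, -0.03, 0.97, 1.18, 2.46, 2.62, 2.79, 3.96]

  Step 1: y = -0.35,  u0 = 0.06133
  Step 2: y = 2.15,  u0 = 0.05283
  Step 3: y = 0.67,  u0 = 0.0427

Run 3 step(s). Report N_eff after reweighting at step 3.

step 1: w=[0.0001, 0.0049, 0.0066, 0.0670, 0.1643, 0.2104, 0.2114, 0.1993, 0.0772, 0.0546, 0.0022, 0.0013, 0.0007, 0.0000]  mean=-0.3352  Neff=5.9116  idx=[3, 4, 4, 5, 5, 5, 6, 6, 6, 7, 7, 7, 8, 9]
step 2: w=[0.0001, 0.0023, 0.0023, 0.0151, 0.0151, 0.0151, 0.0208, 0.0208, 0.0208, 0.0466, 0.0466, 0.0466, 0.3254, 0.4225]  mean=0.7647  Neff=3.4144  idx=[6, 9, 10, 12, 12, 12, 12, 12, 13, 13, 13, 13, 13, 13]
step 3: w=[0.0468, 0.0629, 0.0629, 0.0793, 0.0793, 0.0793, 0.0793, 0.0793, 0.0718, 0.0718, 0.0718, 0.0718, 0.0718, 0.0718]  mean=0.8738  Neff=13.7956  idx=[0, 2, 3, 4, 4, 5, 6, 7, 8, 9, 10, 11, 12, 13]

N_eff = 13.7956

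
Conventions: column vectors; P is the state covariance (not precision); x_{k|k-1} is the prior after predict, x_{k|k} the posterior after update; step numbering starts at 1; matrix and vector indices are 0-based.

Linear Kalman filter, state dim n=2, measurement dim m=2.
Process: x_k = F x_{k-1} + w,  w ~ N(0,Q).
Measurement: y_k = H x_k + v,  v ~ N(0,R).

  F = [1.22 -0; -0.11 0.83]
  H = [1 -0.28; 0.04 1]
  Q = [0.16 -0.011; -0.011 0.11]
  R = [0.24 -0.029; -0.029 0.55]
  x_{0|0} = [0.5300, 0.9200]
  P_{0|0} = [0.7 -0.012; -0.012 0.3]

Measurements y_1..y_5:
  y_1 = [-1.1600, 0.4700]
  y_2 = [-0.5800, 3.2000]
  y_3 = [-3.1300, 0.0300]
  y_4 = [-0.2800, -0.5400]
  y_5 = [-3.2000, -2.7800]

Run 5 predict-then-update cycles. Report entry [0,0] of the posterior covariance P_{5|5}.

P_post[0,0] = 0.1475

step 1: x^-=[0.6466, 0.7053]  P^-=[1.2019 -0.1171; -0.1171 0.3273]  S=[1.5331 -0.1884; -0.1884 0.8699]  K=[0.8173 0.0976; -0.0931 0.3508]  nu=[-1.6091, -0.2612]  x^+=[-0.6941, 0.7634]  P^+=[0.1995 0.0220; 0.0220 0.1947]
step 2: x^-=[-0.8468, 0.7100]  P^-=[0.4569 -0.0155; -0.0155 0.2425]  S=[0.7246 -0.0939; -0.0939 0.7920]  K=[0.6470 0.0803; -0.0767 0.2964]  nu=[0.4656, 2.5239]  x^+=[-0.3430, 1.4223]  P^+=[0.1583 0.0191; 0.0191 0.1645]
step 3: x^-=[-0.4184, 1.2182]  P^-=[0.3956 -0.0129; -0.0129 0.2217]  S=[0.6602 -0.0881; -0.0881 0.7713]  K=[0.6145 0.0739; -0.0766 0.2781]  nu=[-2.3705, -1.1715]  x^+=[-1.9617, 1.0740]  P^+=[0.1501 0.0168; 0.0168 0.1545]
step 4: x^-=[-2.3933, 1.1072]  P^-=[0.3833 -0.0141; -0.0141 0.2152]  S=[0.6481 -0.0879; -0.0879 0.7646]  K=[0.6072 0.0714; -0.0779 0.2717]  nu=[2.4233, -1.5514]  x^+=[-1.0325, 0.4969]  P^+=[0.1481 0.0157; 0.0157 0.1511]
step 5: x^-=[-1.2596, 0.5260]  P^-=[0.3804 -0.0149; -0.0149 0.2130]  S=[0.6455 -0.0882; -0.0882 0.7624]  K=[0.6054 0.0704; -0.0787 0.2695]  nu=[-1.7931, -3.2556]  x^+=[-2.5744, -0.2101]  P^+=[0.1475 0.0153; 0.0153 0.1499]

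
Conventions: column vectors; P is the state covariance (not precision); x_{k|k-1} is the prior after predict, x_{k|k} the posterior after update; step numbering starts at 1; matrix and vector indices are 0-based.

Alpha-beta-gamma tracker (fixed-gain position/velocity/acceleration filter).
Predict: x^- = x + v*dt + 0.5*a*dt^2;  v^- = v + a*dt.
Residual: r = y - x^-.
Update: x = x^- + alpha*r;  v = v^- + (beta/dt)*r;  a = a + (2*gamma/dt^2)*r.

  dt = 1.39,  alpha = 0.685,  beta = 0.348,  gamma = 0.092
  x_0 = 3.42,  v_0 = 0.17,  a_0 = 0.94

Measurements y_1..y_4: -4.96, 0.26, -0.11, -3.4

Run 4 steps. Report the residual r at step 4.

step 1: x_pred=4.5644  r=-9.5244  x^+=-1.9598  v^+=-0.9079  a^+=0.0330
step 2: x_pred=-3.1900  r=3.4500  x^+=-0.8267  v^+=0.0016  a^+=0.3615
step 3: x_pred=-0.4752  r=0.3652  x^+=-0.2250  v^+=0.5956  a^+=0.3963
step 4: x_pred=0.9857  r=-4.3857  x^+=-2.0185  v^+=0.0484  a^+=-0.0214

resid = -4.3857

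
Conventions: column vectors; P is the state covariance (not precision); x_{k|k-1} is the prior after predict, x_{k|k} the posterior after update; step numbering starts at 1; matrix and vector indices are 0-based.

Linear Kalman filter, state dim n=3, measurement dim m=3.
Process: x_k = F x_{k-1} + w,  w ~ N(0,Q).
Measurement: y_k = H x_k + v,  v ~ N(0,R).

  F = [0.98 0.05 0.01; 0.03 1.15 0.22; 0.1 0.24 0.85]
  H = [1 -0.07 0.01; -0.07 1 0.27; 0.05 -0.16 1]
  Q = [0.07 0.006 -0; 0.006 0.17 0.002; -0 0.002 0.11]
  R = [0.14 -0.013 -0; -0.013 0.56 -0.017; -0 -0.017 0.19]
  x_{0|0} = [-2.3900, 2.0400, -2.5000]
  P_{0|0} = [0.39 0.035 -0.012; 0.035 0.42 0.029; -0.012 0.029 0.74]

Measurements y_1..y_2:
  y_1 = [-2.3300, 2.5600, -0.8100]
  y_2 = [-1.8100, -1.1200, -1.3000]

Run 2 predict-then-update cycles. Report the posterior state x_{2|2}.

step 1: x^-=[-2.2652, 1.7243, -1.8744]  P^-=[0.4489 0.0808 0.0493; 0.0808 0.7785 0.2911; 0.0493 0.2911 0.6842]  S=[0.5821 -0.0052 0.0532; -0.0052 1.5346 0.3222; 0.0532 0.3222 0.8058]  K=[0.7622 0.0422 0.0057; 0.0566 0.5583 -0.0154; -0.0043 0.1538 0.7332]  nu=[0.0746, 1.1832, 1.4535]  x^+=[-2.1501, 2.3667, -0.6270]  P^+=[0.1077 0.0216 -0.0016; 0.0216 0.3042 0.0352; -0.0016 0.0352 0.1424]
step 2: x^-=[-1.9950, 2.5193, -0.1799]  P^-=[0.1763 0.0518 0.0209; 0.0518 0.5985 0.1517; 0.0209 0.1517 0.2466]  S=[0.3122 -0.0102 0.0195; -0.0102 1.2512 0.1003; 0.0195 0.1003 0.4051]  K=[0.5540 0.0393 0.0164; 0.0522 0.5073 0.0163; 0.0126 0.1318 0.5182]  nu=[0.3631, -3.7304, -0.6172]  x^+=[-1.9504, 0.6358, -0.9870]  P^+=[0.0784 0.0195 0.0017; 0.0195 0.2744 0.0374; 0.0017 0.0374 0.1021]

x_post = [-1.9504, 0.6358, -0.9870]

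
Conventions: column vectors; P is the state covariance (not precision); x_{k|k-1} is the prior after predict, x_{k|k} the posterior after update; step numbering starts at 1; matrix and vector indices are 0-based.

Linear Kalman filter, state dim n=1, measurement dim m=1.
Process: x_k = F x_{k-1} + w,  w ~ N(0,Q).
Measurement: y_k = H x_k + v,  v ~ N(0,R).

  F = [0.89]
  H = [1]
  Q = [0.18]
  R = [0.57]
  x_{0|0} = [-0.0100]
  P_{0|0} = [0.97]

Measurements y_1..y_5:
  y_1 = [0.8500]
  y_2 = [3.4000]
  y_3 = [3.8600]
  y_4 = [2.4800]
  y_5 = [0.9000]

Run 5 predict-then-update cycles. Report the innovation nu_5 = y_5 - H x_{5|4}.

step 1: x^-=[-0.0089]  P^-=[0.9483]  S=[1.5183]  K=[0.6246]  nu=[0.8589]  x^+=[0.5276]  P^+=[0.3560]
step 2: x^-=[0.4695]  P^-=[0.4620]  S=[1.0320]  K=[0.4477]  nu=[2.9305]  x^+=[1.7814]  P^+=[0.2552]
step 3: x^-=[1.5855]  P^-=[0.3821]  S=[0.9521]  K=[0.4013]  nu=[2.2745]  x^+=[2.4983]  P^+=[0.2288]
step 4: x^-=[2.2235]  P^-=[0.3612]  S=[0.9312]  K=[0.3879]  nu=[0.2565]  x^+=[2.3230]  P^+=[0.2211]
step 5: x^-=[2.0675]  P^-=[0.3551]  S=[0.9251]  K=[0.3839]  nu=[-1.1675]  x^+=[1.6193]  P^+=[0.2188]

innov = [-1.1675]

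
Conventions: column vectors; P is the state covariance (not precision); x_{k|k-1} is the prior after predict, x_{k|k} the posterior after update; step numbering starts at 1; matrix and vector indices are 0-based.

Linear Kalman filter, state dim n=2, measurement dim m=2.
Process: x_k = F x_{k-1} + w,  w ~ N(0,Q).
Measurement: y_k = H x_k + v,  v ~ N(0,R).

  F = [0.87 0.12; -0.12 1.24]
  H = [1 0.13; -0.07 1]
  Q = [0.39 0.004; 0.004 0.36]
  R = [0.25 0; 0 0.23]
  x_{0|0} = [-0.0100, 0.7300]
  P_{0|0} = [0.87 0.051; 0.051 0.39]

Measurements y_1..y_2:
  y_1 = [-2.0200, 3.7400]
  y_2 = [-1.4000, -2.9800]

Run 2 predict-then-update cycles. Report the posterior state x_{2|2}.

step 1: x^-=[0.0789, 0.9064]  P^-=[1.0648 0.0255; 0.0255 0.9570]  S=[1.3376 0.0751; 0.0751 1.1887]  K=[0.8037 -0.0921; 0.0672 0.7994]  nu=[-2.2167, 2.8391]  x^+=[-1.9641, 3.0270]  P^+=[0.2018 -0.0070; -0.0070 0.1834]
step 2: x^-=[-1.3455, 3.9892]  P^-=[0.5439 0.0027; 0.0027 0.6469]  S=[0.8056 0.0487; 0.0487 0.8792]  K=[0.6804 -0.0779; 0.0635 0.7321]  nu=[-0.5731, -7.0634]  x^+=[-1.1851, -1.2181]  P^+=[0.1709 -0.0060; -0.0060 0.1680]

x_post = [-1.1851, -1.2181]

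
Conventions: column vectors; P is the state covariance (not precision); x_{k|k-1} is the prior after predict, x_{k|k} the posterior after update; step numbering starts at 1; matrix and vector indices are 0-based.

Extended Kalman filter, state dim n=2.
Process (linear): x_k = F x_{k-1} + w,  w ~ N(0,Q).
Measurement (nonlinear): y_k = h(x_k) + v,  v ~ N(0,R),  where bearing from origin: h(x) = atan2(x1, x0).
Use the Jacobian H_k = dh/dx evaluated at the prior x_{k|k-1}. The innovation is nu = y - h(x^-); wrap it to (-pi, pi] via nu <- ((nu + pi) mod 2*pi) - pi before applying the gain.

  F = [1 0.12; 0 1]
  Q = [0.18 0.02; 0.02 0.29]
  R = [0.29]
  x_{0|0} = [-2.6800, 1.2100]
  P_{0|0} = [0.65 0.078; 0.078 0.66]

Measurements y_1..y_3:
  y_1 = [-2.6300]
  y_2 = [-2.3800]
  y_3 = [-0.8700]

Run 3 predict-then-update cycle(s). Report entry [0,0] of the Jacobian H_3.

step 1: x^-=[-2.5348, 1.2100]  P^-=[0.8582 0.1772; 0.1772 0.9500]  H_jac=[-0.1534 -0.3213]  S=[0.4257]  K=[-0.4429; -0.7808]  nu=[0.9570]  x^+=[-2.9587, 0.4628]  P^+=[0.7747 0.0300; 0.0300 0.6905]
step 2: x^-=[-2.9031, 0.4628]  P^-=[0.9718 0.1328; 0.1328 0.9805]  H_jac=[-0.0535 -0.3359]  S=[0.4082]  K=[-0.2368; -0.8243]  nu=[0.9197]  x^+=[-3.1209, -0.2953]  P^+=[0.9490 0.0532; 0.0532 0.7031]
step 3: x^-=[-3.1563, -0.2953]  P^-=[1.1518 0.1575; 0.1575 0.9931]  H_jac=[0.0294 -0.3141]  S=[0.3861]  K=[-0.0405; -0.7960]  nu=[2.1783]  x^+=[-3.2445, -2.0291]  P^+=[1.1512 0.1451; 0.1451 0.7485]

H_jac[0,0] = 0.0294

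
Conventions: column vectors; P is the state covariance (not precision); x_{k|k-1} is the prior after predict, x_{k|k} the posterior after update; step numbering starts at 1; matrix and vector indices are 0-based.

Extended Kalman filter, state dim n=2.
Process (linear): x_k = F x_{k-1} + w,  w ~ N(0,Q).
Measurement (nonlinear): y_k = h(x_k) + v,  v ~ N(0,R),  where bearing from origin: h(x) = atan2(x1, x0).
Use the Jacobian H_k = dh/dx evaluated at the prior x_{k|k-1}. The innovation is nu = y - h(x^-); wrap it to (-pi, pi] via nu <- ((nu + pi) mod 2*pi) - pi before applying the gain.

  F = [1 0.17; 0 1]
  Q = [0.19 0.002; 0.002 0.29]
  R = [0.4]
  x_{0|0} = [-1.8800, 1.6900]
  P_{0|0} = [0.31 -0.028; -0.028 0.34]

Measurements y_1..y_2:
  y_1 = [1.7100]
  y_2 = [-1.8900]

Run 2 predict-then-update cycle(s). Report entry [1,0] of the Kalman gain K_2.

step 1: x^-=[-1.5927, 1.6900]  P^-=[0.5003 0.0318; 0.0318 0.6300]  H_jac=[-0.3134 -0.2953]  S=[0.5100]  K=[-0.3259; -0.3844]  nu=[-0.6166]  x^+=[-1.3918, 1.9270]  P^+=[0.4462 -0.0321; -0.0321 0.5546]
step 2: x^-=[-1.0642, 1.9270]  P^-=[0.6413 0.0642; 0.0642 0.8446]  H_jac=[-0.3977 -0.2196]  S=[0.5534]  K=[-0.4863; -0.3814]  nu=[2.3178]  x^+=[-2.1914, 1.0431]  P^+=[0.5104 -0.0384; -0.0384 0.7642]

K[1,0] = -0.3814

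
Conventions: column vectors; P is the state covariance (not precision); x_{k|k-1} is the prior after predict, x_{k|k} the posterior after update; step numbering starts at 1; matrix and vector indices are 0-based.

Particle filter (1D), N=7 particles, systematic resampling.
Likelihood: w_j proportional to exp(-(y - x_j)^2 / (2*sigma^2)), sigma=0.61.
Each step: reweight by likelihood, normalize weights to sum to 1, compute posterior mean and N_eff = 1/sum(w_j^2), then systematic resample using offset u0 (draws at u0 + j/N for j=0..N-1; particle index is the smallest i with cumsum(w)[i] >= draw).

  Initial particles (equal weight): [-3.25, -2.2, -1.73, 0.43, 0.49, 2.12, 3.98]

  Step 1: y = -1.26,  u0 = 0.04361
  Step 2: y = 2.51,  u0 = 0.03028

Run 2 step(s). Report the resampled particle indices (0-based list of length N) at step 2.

step 1: w=[0.0045, 0.2796, 0.6812, 0.0197, 0.0150, 0.0000, 0.0000]  mean=-1.7924  Neff=1.8421  idx=[1, 1, 2, 2, 2, 2, 2]
step 2: w=[0.0007, 0.0007, 0.1997, 0.1997, 0.1997, 0.1997, 0.1997]  mean=-1.7307  Neff=5.0140  idx=[2, 2, 3, 4, 5, 5, 6]

resampled_idx = [2, 2, 3, 4, 5, 5, 6]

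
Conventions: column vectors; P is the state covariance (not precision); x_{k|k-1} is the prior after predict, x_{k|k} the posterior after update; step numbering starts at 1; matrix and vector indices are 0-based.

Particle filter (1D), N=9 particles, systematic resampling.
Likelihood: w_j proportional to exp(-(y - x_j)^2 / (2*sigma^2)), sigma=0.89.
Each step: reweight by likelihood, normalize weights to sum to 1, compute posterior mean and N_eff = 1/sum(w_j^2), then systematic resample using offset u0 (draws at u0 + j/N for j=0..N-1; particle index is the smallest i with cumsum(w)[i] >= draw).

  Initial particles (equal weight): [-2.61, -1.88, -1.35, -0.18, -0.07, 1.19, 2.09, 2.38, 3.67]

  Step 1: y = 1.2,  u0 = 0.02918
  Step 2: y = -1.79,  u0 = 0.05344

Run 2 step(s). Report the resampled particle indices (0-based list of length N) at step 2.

resampled_idx = [0, 0, 0, 0, 0, 1, 1, 1, 1]

step 1: w=[0.0000, 0.0009, 0.0061, 0.1103, 0.1326, 0.3671, 0.2227, 0.1524, 0.0078]  mean=1.2545  Neff=4.2115  idx=[3, 4, 5, 5, 5, 5, 6, 6, 7]
step 2: w=[0.5348, 0.4244, 0.0101, 0.0101, 0.0101, 0.0101, 0.0002, 0.0002, 0.0000]  mean=-0.0769  Neff=2.1437  idx=[0, 0, 0, 0, 0, 1, 1, 1, 1]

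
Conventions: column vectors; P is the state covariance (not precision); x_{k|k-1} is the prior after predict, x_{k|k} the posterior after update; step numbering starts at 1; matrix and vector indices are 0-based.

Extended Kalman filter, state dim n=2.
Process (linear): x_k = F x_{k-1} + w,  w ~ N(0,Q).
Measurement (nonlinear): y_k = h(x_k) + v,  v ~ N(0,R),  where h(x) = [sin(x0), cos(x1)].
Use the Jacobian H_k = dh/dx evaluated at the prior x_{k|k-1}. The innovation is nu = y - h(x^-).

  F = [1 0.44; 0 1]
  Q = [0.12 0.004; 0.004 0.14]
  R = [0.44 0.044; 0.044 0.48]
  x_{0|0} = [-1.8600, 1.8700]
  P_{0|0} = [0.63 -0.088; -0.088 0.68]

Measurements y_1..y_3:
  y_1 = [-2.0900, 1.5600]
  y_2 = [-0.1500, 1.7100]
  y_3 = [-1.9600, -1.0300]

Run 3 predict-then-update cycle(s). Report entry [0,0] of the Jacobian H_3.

H_jac[0,0] = -0.5066

step 1: x^-=[-1.0372, 1.8700]  P^-=[0.8042 0.2152; 0.2152 0.8200]  H_jac=[0.5086 0.0000; 0.0000 -0.9556]  S=[0.6481 -0.0606; -0.0606 1.2288]  K=[0.6184 -0.1369; 0.1098 -0.6323]  nu=[-1.2290, 1.8548]  x^+=[-2.0511, 0.5624]  P^+=[0.5231 0.0403; 0.0403 0.3125]
step 2: x^-=[-1.8036, 0.5624]  P^-=[0.7391 0.1818; 0.1818 0.4525]  H_jac=[-0.2307 0.0000; 0.0000 -0.5332]  S=[0.4793 0.0664; 0.0664 0.6086]  K=[-0.3388 -0.1223; -0.0331 -0.3928]  nu=[0.8230, 0.8640]  x^+=[-2.1881, 0.1957]  P^+=[0.6694 0.1381; 0.1381 0.3564]
step 3: x^-=[-2.1020, 0.1957]  P^-=[0.9799 0.2989; 0.2989 0.4964]  H_jac=[-0.5066 0.0000; 0.0000 -0.1944]  S=[0.6915 0.0734; 0.0734 0.4988]  K=[-0.7168 -0.0110; -0.2016 -0.1638]  nu=[-1.0978, -2.0109]  x^+=[-1.2931, 0.7464]  P^+=[0.6235 0.1893; 0.1893 0.4500]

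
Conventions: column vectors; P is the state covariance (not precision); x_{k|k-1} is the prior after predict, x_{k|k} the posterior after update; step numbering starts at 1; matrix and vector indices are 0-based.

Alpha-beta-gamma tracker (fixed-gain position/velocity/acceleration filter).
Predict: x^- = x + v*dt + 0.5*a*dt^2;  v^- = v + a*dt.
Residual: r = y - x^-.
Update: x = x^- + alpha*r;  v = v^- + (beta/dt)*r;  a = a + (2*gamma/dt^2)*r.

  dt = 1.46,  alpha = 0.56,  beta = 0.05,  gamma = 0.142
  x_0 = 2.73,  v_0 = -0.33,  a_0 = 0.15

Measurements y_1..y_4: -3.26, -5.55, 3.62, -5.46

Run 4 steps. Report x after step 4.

x_post = -5.0138

step 1: x_pred=2.4081  r=-5.6681  x^+=-0.7660  v^+=-0.3051  a^+=-0.6052
step 2: x_pred=-1.8565  r=-3.6935  x^+=-3.9249  v^+=-1.3152  a^+=-1.0973
step 3: x_pred=-7.0145  r=10.6345  x^+=-1.0592  v^+=-2.5530  a^+=0.3196
step 4: x_pred=-4.4459  r=-1.0141  x^+=-5.0138  v^+=-2.1211  a^+=0.1845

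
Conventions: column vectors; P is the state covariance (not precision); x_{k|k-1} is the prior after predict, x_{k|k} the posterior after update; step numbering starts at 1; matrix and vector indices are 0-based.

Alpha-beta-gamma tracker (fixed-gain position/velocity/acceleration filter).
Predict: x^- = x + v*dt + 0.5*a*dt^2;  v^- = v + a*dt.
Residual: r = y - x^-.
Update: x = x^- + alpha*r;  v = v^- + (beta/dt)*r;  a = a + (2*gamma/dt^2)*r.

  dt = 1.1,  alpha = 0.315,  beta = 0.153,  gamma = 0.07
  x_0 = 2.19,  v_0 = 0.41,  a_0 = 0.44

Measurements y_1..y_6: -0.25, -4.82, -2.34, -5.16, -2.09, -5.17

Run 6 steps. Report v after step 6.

step 1: x_pred=2.9072  r=-3.1572  x^+=1.9127  v^+=0.4549  a^+=0.0747
step 2: x_pred=2.4582  r=-7.2782  x^+=0.1656  v^+=-0.4753  a^+=-0.7674
step 3: x_pred=-0.8215  r=-1.5185  x^+=-1.2998  v^+=-1.5306  a^+=-0.9431
step 4: x_pred=-3.5541  r=-1.6059  x^+=-4.0600  v^+=-2.7914  a^+=-1.1289
step 5: x_pred=-7.8135  r=5.7235  x^+=-6.0106  v^+=-3.2371  a^+=-0.4667
step 6: x_pred=-9.8538  r=4.6838  x^+=-8.3784  v^+=-3.0990  a^+=0.0753

v_post = -3.0990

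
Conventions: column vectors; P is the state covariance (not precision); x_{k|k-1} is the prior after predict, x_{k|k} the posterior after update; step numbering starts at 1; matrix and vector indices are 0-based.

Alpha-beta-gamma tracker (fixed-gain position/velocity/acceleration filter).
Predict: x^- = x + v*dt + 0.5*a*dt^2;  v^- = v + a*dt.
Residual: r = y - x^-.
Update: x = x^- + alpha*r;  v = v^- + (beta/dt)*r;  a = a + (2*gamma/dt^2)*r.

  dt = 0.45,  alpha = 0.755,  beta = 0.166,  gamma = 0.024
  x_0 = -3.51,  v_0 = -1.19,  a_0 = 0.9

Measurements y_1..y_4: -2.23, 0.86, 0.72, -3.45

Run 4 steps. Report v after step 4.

step 1: x_pred=-3.9544  r=1.7244  x^+=-2.6525  v^+=-0.1489  a^+=1.3087
step 2: x_pred=-2.5870  r=3.4470  x^+=0.0155  v^+=1.7116  a^+=2.1258
step 3: x_pred=1.0009  r=-0.2809  x^+=0.7888  v^+=2.5646  a^+=2.0592
step 4: x_pred=2.1514  r=-5.6014  x^+=-2.0777  v^+=1.4249  a^+=0.7315

v_post = 1.4249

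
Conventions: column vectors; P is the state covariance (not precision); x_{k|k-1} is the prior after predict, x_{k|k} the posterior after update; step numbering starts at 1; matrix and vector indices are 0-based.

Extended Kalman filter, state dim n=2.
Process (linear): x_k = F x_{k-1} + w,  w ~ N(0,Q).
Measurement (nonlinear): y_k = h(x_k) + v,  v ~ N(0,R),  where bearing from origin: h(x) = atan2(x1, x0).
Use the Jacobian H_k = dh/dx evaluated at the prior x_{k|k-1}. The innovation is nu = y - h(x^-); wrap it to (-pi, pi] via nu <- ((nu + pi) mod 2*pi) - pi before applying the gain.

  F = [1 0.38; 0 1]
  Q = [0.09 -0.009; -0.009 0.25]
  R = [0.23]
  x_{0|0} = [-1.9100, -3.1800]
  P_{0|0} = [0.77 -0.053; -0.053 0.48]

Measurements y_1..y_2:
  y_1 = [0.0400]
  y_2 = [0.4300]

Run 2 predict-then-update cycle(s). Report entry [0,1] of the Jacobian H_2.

step 1: x^-=[-3.1184, -3.1800]  P^-=[0.8890 0.1204; 0.1204 0.7300]  H_jac=[0.1603 -0.1572]  S=[0.2648]  K=[0.4667; -0.3605]  nu=[2.3864]  x^+=[-2.0047, -4.0402]  P^+=[0.8314 0.1649; 0.1649 0.6956]
step 2: x^-=[-3.5399, -4.0402]  P^-=[1.1472 0.4203; 0.4203 0.9456]  H_jac=[0.1400 -0.1227]  S=[0.2523]  K=[0.4323; -0.2266]  nu=[2.7203]  x^+=[-2.3639, -4.6566]  P^+=[1.1000 0.4450; 0.4450 0.9326]

H_jac[0,1] = -0.1227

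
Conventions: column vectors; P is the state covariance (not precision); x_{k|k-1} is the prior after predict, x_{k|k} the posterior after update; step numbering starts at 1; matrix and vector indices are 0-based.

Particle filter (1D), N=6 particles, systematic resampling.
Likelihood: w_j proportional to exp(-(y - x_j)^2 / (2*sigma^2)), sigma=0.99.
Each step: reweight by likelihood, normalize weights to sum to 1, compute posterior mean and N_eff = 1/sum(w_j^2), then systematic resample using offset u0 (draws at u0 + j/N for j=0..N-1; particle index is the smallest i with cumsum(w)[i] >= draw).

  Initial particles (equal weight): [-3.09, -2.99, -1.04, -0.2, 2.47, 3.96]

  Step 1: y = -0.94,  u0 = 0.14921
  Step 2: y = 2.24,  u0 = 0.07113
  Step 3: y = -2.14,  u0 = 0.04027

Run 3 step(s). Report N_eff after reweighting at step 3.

step 1: w=[0.0481, 0.0596, 0.5062, 0.3847, 0.0013, 0.0000]  mean=-0.9270  Neff=2.4385  idx=[2, 2, 2, 3, 3, 3]
step 2: w=[0.0265, 0.0265, 0.0265, 0.3069, 0.3069, 0.3069]  mean=-0.2667  Neff=3.5133  idx=[2, 3, 4, 4, 5, 5]
step 3: w=[0.4239, 0.1152, 0.1152, 0.1152, 0.1152, 0.1152]  mean=-0.5561  Neff=4.0637  idx=[0, 0, 0, 2, 3, 4]

N_eff = 4.0637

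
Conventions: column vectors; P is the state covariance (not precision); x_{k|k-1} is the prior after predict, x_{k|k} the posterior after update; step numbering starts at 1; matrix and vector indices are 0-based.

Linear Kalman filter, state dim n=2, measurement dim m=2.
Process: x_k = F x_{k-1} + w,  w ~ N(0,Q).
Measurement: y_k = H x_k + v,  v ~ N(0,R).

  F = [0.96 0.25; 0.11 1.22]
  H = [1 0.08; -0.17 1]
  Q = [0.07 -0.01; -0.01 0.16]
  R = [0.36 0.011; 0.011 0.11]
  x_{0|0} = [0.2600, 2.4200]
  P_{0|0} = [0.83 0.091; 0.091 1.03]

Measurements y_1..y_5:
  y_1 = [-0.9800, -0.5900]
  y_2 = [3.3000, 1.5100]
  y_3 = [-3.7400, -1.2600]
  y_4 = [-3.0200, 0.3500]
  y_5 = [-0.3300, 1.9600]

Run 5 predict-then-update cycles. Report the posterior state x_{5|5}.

x_post = [-1.1091, 1.1619]

step 1: x^-=[0.8546, 2.9810]  P^-=[0.9430 0.5009; 0.5009 1.7275]  S=[1.3942 0.4830; 0.4830 1.6945]  K=[0.7051 0.0000; 0.1361 0.9305]  nu=[-2.0731, -3.4257]  x^+=[-0.6072, -0.4886]  P^+=[0.2498 0.0502; 0.0502 0.1124]
step 2: x^-=[-0.7051, -0.6629]  P^-=[0.3314 0.1109; 0.1109 0.3438]  S=[0.7113 0.0915; 0.0915 0.4257]  K=[0.4750 0.0260; 0.0990 0.7421]  nu=[4.0581, 2.0530]  x^+=[1.2758, 1.2625]  P^+=[0.1683 0.0367; 0.0367 0.0890]
step 3: x^-=[1.5404, 1.6806]  P^-=[0.2483 0.0789; 0.0789 0.3043]  S=[0.6229 0.0710; 0.0710 0.3946]  K=[0.4065 0.0199; 0.0835 0.7221]  nu=[-5.4148, -2.6787]  x^+=[-0.7141, -0.7057]  P^+=[0.1441 0.0312; 0.0312 0.0856]
step 4: x^-=[-0.8620, -0.9395]  P^-=[0.2231 0.0687; 0.0687 0.2976]  S=[0.5960 0.0646; 0.0646 0.3907]  K=[0.3819 0.0155; 0.0772 0.7190]  nu=[-2.0829, 1.1430]  x^+=[-1.6396, -0.2785]  P^+=[0.1353 0.0289; 0.0289 0.0849]
step 5: x^-=[-1.6436, -0.5201]  P^-=[0.2139 0.0648; 0.0648 0.2957]  S=[0.5862 0.0622; 0.0622 0.3898]  K=[0.3723 0.0136; 0.0747 0.7183]  nu=[1.3552, 2.2007]  x^+=[-1.1091, 1.1619]  P^+=[0.1319 0.0280; 0.0280 0.0846]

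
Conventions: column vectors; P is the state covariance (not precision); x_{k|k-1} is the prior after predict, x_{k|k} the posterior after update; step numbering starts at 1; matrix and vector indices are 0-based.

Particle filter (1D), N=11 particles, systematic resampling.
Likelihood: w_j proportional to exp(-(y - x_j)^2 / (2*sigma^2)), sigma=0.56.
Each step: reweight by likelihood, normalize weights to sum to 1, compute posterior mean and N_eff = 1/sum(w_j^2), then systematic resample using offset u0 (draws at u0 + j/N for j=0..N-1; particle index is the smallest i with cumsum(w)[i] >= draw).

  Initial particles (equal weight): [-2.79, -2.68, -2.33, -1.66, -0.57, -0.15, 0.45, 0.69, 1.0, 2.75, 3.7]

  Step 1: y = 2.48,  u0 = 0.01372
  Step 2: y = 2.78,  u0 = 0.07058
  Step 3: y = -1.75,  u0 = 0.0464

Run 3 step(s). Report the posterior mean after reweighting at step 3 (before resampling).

step 1: w=[0.0000, 0.0000, 0.0000, 0.0000, 0.0000, 0.0000, 0.0014, 0.0059, 0.0298, 0.8717, 0.0912]  mean=2.7691  Neff=1.3003  idx=[8, 9, 9, 9, 9, 9, 9, 9, 9, 9, 10]
step 2: w=[0.0007, 0.1079, 0.1079, 0.1079, 0.1079, 0.1079, 0.1079, 0.1079, 0.1079, 0.1079, 0.0280]  mean=2.7754  Neff=9.4691  idx=[1, 2, 3, 4, 5, 5, 6, 7, 8, 9, 10]
step 3: w=[0.1000, 0.1000, 0.1000, 0.1000, 0.1000, 0.1000, 0.1000, 0.1000, 0.1000, 0.1000, 0.0000]  mean=2.7500  Neff=10.0000  idx=[0, 1, 2, 3, 4, 5, 5, 6, 7, 8, 9]

post_mean = 2.7500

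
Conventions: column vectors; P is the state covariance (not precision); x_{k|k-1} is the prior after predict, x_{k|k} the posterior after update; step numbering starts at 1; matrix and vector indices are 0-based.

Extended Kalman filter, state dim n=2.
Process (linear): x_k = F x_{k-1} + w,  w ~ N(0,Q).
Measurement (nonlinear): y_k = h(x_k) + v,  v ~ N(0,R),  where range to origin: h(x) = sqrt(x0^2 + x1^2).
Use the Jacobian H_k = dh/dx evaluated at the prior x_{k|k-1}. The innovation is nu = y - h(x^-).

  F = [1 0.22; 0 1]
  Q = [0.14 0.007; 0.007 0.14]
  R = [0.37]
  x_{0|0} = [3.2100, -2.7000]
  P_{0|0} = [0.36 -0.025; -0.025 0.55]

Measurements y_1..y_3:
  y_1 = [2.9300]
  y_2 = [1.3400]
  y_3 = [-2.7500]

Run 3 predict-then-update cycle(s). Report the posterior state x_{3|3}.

x_post = [0.3154, 0.2147]

step 1: x^-=[2.6160, -2.7000]  P^-=[0.5156 0.1030; 0.1030 0.6900]  H_jac=[0.6958 -0.7182]  S=[0.8726]  K=[0.3264; -0.4858]  nu=[-0.8294]  x^+=[2.3453, -2.2971]  P^+=[0.4227 0.2414; 0.2414 0.4841]
step 2: x^-=[1.8399, -2.2971]  P^-=[0.6923 0.3549; 0.3549 0.6241]  H_jac=[0.6252 -0.7805]  S=[0.6745]  K=[0.2310; -0.3933]  nu=[-1.6031]  x^+=[1.4695, -1.6666]  P^+=[0.6563 0.4161; 0.4161 0.5198]
step 3: x^-=[1.1029, -1.6666]  P^-=[1.0045 0.5375; 0.5375 0.6598]  H_jac=[0.5519 -0.8339]  S=[0.6400]  K=[0.1658; -0.3962]  nu=[-4.7485]  x^+=[0.3154, 0.2147]  P^+=[0.9869 0.5795; 0.5795 0.5593]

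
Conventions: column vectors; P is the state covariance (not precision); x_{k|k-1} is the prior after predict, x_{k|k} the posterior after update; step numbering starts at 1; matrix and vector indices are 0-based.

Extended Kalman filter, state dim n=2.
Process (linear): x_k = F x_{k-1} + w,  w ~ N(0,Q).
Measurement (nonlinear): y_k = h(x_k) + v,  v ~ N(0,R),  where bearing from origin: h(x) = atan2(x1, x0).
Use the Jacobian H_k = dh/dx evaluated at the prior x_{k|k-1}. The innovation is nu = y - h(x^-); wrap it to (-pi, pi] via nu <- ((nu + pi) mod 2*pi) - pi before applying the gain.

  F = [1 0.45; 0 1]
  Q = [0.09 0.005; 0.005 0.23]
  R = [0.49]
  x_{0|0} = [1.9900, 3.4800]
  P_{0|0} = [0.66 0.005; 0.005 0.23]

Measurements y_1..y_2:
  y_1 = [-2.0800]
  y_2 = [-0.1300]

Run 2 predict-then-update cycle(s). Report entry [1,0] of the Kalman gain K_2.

step 1: x^-=[3.5560, 3.4800]  P^-=[0.8011 0.1135; 0.1135 0.4600]  H_jac=[-0.1406 0.1436]  S=[0.5107]  K=[-0.1886; 0.0981]  nu=[-2.8546]  x^+=[4.0943, 3.1999]  P^+=[0.7829 0.1230; 0.1230 0.4551]
step 2: x^-=[5.5342, 3.1999]  P^-=[1.0757 0.3327; 0.3327 0.6851]  H_jac=[-0.0783 0.1354]  S=[0.5021]  K=[-0.0780; 0.1329]  nu=[-0.6542]  x^+=[5.5853, 3.1129]  P^+=[1.0727 0.3379; 0.3379 0.6762]

K[1,0] = 0.1329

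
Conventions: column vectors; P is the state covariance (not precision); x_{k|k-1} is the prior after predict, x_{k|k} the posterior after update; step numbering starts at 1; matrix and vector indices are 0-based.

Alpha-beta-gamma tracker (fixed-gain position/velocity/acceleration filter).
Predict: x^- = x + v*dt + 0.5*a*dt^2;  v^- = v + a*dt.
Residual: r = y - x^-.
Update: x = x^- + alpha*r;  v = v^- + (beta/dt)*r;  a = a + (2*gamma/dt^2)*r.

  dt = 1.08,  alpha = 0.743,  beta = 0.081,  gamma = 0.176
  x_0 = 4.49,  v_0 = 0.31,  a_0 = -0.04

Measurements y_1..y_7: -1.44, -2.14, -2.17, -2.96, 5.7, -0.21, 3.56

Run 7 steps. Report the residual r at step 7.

resid = -1.5715

step 1: x_pred=4.8015  r=-6.2415  x^+=0.1641  v^+=-0.2013  a^+=-1.9236
step 2: x_pred=-1.1752  r=-0.9648  x^+=-1.8920  v^+=-2.3511  a^+=-2.2147
step 3: x_pred=-5.7229  r=3.5529  x^+=-3.0831  v^+=-4.4766  a^+=-1.1425
step 4: x_pred=-8.5841  r=5.6241  x^+=-4.4054  v^+=-5.2887  a^+=0.5547
step 5: x_pred=-9.7937  r=15.4937  x^+=1.7181  v^+=-3.5276  a^+=5.2305
step 6: x_pred=0.9588  r=-1.1688  x^+=0.0904  v^+=2.0337  a^+=4.8778
step 7: x_pred=5.1315  r=-1.5715  x^+=3.9639  v^+=7.1838  a^+=4.4035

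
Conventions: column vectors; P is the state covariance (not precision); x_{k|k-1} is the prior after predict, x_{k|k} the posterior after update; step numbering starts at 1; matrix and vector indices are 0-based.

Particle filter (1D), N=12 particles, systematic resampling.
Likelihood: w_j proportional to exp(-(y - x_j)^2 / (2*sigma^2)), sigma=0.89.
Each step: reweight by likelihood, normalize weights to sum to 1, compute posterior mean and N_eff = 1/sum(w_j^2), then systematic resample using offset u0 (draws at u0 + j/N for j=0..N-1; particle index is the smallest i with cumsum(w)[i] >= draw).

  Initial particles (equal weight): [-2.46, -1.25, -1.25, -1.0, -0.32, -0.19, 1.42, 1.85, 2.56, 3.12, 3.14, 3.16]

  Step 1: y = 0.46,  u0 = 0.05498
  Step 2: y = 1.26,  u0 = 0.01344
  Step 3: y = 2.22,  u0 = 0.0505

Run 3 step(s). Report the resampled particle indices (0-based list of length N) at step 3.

resampled_idx = [4, 5, 5, 6, 7, 8, 8, 9, 10, 10, 11, 11]

step 1: w=[0.0015, 0.0531, 0.0531, 0.0875, 0.2289, 0.2573, 0.1878, 0.0992, 0.0208, 0.0039, 0.0036, 0.0034]  mean=0.1914  Neff=5.6345  idx=[2, 3, 4, 4, 4, 5, 5, 5, 6, 6, 7, 8]
step 2: w=[0.0041, 0.0087, 0.0451, 0.0451, 0.0451, 0.0578, 0.0578, 0.0578, 0.2144, 0.2144, 0.1749, 0.0750]  mean=1.0344  Neff=6.9277  idx=[2, 3, 5, 6, 8, 8, 8, 9, 9, 10, 10, 11]
step 3: w=[0.0028, 0.0028, 0.0041, 0.0041, 0.1079, 0.1079, 0.1079, 0.1079, 0.1079, 0.1482, 0.1482, 0.1502]  mean=1.6959  Neff=8.0138  idx=[4, 5, 5, 6, 7, 8, 8, 9, 10, 10, 11, 11]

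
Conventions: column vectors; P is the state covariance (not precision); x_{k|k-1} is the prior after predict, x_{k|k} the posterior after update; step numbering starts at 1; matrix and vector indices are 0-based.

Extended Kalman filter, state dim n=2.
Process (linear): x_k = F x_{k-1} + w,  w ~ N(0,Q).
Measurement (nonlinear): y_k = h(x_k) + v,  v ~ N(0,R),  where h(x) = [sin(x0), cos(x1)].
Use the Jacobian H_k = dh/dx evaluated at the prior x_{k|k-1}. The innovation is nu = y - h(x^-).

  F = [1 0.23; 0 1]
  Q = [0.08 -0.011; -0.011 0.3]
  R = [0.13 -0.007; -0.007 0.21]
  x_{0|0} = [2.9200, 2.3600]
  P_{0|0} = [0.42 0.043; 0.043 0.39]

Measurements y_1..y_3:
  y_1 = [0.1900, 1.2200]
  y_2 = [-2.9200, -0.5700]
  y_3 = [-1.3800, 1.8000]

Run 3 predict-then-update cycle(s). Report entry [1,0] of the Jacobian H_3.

step 1: x^-=[3.4628, 2.3600]  P^-=[0.5404 0.1217; 0.1217 0.6900]  H_jac=[-0.9489 0.0000; 0.0000 -0.7044]  S=[0.6165 0.0743; 0.0743 0.5524]  K=[-0.8264 -0.0440; -0.0825 -0.8688]  nu=[0.5057, 1.9298]  x^+=[2.9600, 0.6416]  P^+=[0.1129 0.0049; 0.0049 0.2582]
step 2: x^-=[3.1076, 0.6416]  P^-=[0.2088 0.0533; 0.0533 0.5582]  H_jac=[-0.9994 0.0000; 0.0000 -0.5985]  S=[0.3386 0.0249; 0.0249 0.4100]  K=[-0.6134 -0.0406; -0.0979 -0.8090]  nu=[-2.9540, -1.3711]  x^+=[4.9752, 2.0399]  P^+=[0.0795 0.0071; 0.0071 0.2827]
step 3: x^-=[5.4444, 2.0399]  P^-=[0.1777 0.0611; 0.0611 0.5827]  H_jac=[0.6684 0.0000; 0.0000 -0.8920]  S=[0.2094 -0.0434; -0.0434 0.6736]  K=[0.5579 -0.0449; 0.0355 -0.7693]  nu=[-0.6362, 2.2521]  x^+=[4.9883, 0.2848]  P^+=[0.1090 0.0150; 0.0150 0.1814]

H_jac[1,0] = 0.0000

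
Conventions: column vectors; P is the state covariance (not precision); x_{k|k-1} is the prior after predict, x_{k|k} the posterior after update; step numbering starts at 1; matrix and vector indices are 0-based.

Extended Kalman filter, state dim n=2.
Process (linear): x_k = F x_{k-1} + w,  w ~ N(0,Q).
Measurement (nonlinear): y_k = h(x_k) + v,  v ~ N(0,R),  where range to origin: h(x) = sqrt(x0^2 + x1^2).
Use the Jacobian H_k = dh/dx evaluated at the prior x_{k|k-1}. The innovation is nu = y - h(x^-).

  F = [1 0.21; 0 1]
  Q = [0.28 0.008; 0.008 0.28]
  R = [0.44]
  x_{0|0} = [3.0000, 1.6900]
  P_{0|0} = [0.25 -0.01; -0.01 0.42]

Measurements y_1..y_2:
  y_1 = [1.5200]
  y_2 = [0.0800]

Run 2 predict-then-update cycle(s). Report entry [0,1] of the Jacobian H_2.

H_jac[0,1] = 0.3378

step 1: x^-=[3.3549, 1.6900]  P^-=[0.5443 0.0862; 0.0862 0.7000]  H_jac=[0.8931 0.4499]  S=[1.0851]  K=[0.4837; 0.3612]  nu=[-2.2365]  x^+=[2.2730, 0.8822]  P^+=[0.2904 -0.1034; -0.1034 0.5585]
step 2: x^-=[2.4583, 0.8822]  P^-=[0.5516 0.0219; 0.0219 0.8385]  H_jac=[0.9412 0.3378]  S=[1.0383]  K=[0.5072; 0.2926]  nu=[-2.5318]  x^+=[1.1742, 0.1413]  P^+=[0.2845 -0.1322; -0.1322 0.7495]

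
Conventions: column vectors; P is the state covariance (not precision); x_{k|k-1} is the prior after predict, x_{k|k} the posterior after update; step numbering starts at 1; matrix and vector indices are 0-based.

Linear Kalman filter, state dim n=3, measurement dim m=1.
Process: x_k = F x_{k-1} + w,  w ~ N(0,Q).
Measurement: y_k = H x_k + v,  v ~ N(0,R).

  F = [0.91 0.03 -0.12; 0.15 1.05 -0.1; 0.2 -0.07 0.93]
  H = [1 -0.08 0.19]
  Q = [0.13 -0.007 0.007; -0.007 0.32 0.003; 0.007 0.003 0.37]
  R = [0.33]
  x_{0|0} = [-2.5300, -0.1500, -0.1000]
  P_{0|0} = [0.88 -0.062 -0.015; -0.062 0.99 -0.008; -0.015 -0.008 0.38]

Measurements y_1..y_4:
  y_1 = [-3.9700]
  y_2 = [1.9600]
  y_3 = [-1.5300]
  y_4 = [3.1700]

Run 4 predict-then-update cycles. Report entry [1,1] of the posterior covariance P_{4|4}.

step 1: x^-=[-2.2948, -0.5270, -0.5885]  P^-=[0.8650 0.0920 0.1136; 0.0920 1.4177 -0.1007; 0.1136 -0.1007 0.7359]  S=[1.2622]  K=[0.6966; -0.0321; 0.2072]  nu=[-1.6055]  x^+=[-3.4132, -0.4754, -0.9211]  P^+=[0.2525 0.1203 -0.0685; 0.1203 1.4164 -0.0923; -0.0685 -0.0923 0.6817]
step 2: x^-=[-3.0098, -0.9191, -1.5060]  P^-=[0.3724 0.2151 -0.0928; 0.2151 1.9534 -0.2319; -0.0928 -0.2319 0.9598]  S=[0.6870]  K=[0.4914; 0.0215; 0.1575]  nu=[5.1824]  x^+=[-0.4631, -0.8078, -0.6900]  P^+=[0.2065 0.2078 -0.1459; 0.2078 1.9531 -0.2343; -0.1459 -0.2343 0.9428]
step 3: x^-=[-0.3628, -0.8486, -0.6777]  P^-=[0.3613 0.3397 -0.2052; 0.3397 2.6064 -0.4284; -0.2052 -0.4284 1.1737]  S=[0.6310]  K=[0.4677; 0.0789; 0.0825]  nu=[-1.1063]  x^+=[-0.8802, -0.9359, -0.7690]  P^+=[0.2233 0.3164 -0.2296; 0.3164 2.6024 -0.4325; -0.2296 -0.4325 1.1694]
step 4: x^-=[-0.7368, -1.0378, -0.8257]  P^-=[0.4046 0.5040 -0.3111; 0.5040 3.4033 -0.6800; -0.3111 -0.6800 1.3651]  S=[0.6275]  K=[0.4863; 0.1635; 0.0043]  nu=[3.9806]  x^+=[1.1991, -0.3871, -0.8084]  P^+=[0.2562 0.4542 -0.3124; 0.4542 3.3865 -0.6805; -0.3124 -0.6805 1.3651]

P_post[1,1] = 3.3865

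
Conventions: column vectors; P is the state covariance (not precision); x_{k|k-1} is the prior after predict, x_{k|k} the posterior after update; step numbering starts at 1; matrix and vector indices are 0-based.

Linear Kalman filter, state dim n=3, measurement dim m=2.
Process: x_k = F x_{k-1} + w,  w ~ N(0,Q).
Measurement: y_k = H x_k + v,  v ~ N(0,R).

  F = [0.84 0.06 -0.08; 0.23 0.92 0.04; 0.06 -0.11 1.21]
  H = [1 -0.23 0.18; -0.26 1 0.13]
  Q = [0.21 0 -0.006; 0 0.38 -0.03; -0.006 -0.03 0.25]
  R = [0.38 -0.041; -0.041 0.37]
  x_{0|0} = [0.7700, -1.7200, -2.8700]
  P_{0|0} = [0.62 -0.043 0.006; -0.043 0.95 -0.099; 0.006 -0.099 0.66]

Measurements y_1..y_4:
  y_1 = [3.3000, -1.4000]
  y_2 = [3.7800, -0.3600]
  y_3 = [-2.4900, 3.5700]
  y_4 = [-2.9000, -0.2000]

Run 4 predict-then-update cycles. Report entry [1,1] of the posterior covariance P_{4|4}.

P_post[1,1] = 0.3830

step 1: x^-=[0.7732, -1.5201, -3.2373]  P^-=[0.6509 0.1434 -0.0431; 0.1434 1.1926 -0.1950; -0.0431 -0.1950 1.2578]  S=[1.0694 -0.3359; -0.3359 1.5054]  K=[0.6065 0.1145; 0.0867 0.7699; 0.2249 0.0367]  nu=[2.7599, 0.7420]  x^+=[2.5321, -0.7097, -2.5894]  P^+=[0.2844 0.1147 -0.1792; 0.1147 0.3370 -0.1992; -0.1792 -0.1992 1.2073]
step 2: x^-=[2.2915, -0.1741, -2.9031]  P^-=[0.4572 0.1714 -0.3184; 0.1714 0.7128 -0.2694; -0.3184 -0.2694 2.0481]  S=[0.7701 -0.1612; -0.1612 1.0107]  K=[0.4866 0.0886; 0.0805 0.6394; 0.1678 0.1055]  nu=[1.9710, 0.7873]  x^+=[3.3204, 0.4880, -2.4893]  P^+=[0.2808 0.1353 -0.3801; 0.1353 0.3113 -0.3294; -0.3801 -0.3294 2.0209]
step 3: x^-=[3.0176, 1.1131, -2.8665]  P^-=[0.4901 0.1890 -0.6128; 0.1890 0.6875 -0.4277; -0.6128 -0.4277 3.2443]  S=[0.7394 -0.1655; -0.1655 0.9774]  K=[0.4684 0.0608; 0.0739 0.6088; 0.1342 0.1797]  nu=[-4.7356, 3.6141]  x^+=[1.0192, 2.9632, -2.8527]  P^+=[0.3336 0.1752 -0.6547; 0.1752 0.3362 -0.5262; -0.6547 -0.5262 3.2074]
step 4: x^-=[1.2621, 2.8464, -3.7165]  P^-=[0.5779 0.2380 -1.0226; 0.2380 0.7107 -0.6662; -1.0226 -0.6662 4.9939]  S=[0.7348 -0.1706; -0.1706 0.9763]  K=[0.4697 0.0359; 0.0751 0.5890; 0.1036 0.2731]  nu=[-2.8385, -2.2351]  x^+=[-0.1514, 1.3169, -4.6210]  P^+=[0.4202 0.2392 -1.0454; 0.2392 0.3830 -0.8150; -1.0454 -0.8150 4.9228]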